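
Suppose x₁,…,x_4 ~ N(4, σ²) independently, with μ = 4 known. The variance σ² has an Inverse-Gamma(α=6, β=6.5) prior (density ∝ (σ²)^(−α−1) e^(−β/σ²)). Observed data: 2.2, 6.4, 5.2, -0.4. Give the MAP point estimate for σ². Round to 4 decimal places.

Sum of squared deviations about the known mean: SS = (2.2−4)² + (6.4−4)² + (5.2−4)² + (-0.4−4)² = 29.8.
The Normal likelihood contributes (σ²)^(−n/2) exp(−SS/(2σ²)), so the posterior is Inverse-Gamma(α + n/2, β + SS/2) = Inverse-Gamma(8, 21.4).
The mode of Inverse-Gamma(a, b) is b/(a+1) = 21.4/9 ≈ 2.3778.

σ̂²_MAP = 2.3778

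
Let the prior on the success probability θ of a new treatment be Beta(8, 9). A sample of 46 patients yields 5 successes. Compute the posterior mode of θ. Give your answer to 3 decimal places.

θ̂_MAP = 0.197

Prior: Beta(8, 9).
Data: 5 successes in 46 trials. The binomial likelihood contributes θ^5(1−θ)^41, so the posterior is Beta(8+5, 9+41) = Beta(13, 50).
For Beta(a, b) with a, b > 1 the mode is (a−1)/(a+b−2) = 12/61 ≈ 0.197.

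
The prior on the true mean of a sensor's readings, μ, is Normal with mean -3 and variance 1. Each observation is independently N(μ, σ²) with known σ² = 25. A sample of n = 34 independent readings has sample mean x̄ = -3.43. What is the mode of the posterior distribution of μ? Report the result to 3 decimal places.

n = 34, x̄ = -3.43.
For a Normal prior and Normal likelihood with known variance, the posterior is Normal; its mode equals its mean, the precision-weighted average.
Prior precision 1/σ₀² = 1/1 = 1; data precision n/σ² = 34/25 = 1.36.
μ̂ = (1·(-3) + 1.36·(-3.43)) / (1 + 1.36) = (-7.6648)/2.36 = -9581/2950 ≈ -3.248.

μ̂_MAP = -3.248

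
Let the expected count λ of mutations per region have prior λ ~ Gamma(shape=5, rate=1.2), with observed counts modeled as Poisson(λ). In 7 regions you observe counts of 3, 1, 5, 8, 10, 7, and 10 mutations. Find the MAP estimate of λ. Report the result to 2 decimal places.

λ̂_MAP = 5.85

Σxᵢ = 3+1+5+8+10+7+10 = 44, with n = 7.
Posterior ∝ λ^4e^(−1.2λ) · λ^44e^(−7λ) = λ^48e^(−8.2λ), i.e. Gamma(shape=49, rate=8.2).
The mode of a Gamma(a, b) with a ≥ 1 (shape–rate) is (a−1)/b = 48/8.2 ≈ 5.85.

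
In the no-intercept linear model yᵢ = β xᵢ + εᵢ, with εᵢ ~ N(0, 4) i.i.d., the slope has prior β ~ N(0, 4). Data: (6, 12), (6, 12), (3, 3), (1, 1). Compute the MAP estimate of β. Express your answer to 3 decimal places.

log p(β | y) = −Σ(yᵢ − βxᵢ)²/(2·4) − β²/(2·4) + const.
Setting the derivative to zero: Σxᵢ(yᵢ − βxᵢ)/4 − β/4 = 0, so β = Σxᵢyᵢ / (Σxᵢ² + σ²/τ²).
Σxᵢyᵢ = 6·12 + 6·12 + 3·3 + 1·1 = 154; Σxᵢ² = 82; σ²/τ² = 1.
β̂_MAP = 154 / (82 + 1) = 154/83 ≈ 1.855.

β̂_MAP = 1.855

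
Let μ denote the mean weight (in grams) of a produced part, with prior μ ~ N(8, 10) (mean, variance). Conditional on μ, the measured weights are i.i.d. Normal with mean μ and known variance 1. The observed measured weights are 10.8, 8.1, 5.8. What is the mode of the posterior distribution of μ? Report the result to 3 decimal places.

μ̂_MAP = 8.226

n = 3; x̄ = (10.8 + 8.1 + 5.8)/3 = 24.7/3 = 247/30 ≈ 8.2333.
For a Normal prior and Normal likelihood with known variance, the posterior is Normal; its mode equals its mean, the precision-weighted average.
Prior precision 1/σ₀² = 1/10 = 0.1; data precision n/σ² = 3/1 = 3.
μ̂ = (0.1·8 + 3·(247/30)) / (0.1 + 3) = 25.5/3.1 = 255/31 ≈ 8.226.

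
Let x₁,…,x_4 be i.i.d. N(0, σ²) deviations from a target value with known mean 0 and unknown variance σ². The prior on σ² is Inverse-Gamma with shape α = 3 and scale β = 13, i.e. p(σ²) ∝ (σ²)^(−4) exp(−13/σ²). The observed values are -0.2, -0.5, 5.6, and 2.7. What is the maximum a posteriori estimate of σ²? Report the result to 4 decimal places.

σ̂²_MAP = 5.4117

Sum of squared deviations about the known mean: SS = (-0.2−0)² + (-0.5−0)² + (5.6−0)² + (2.7−0)² = 38.94.
The Normal likelihood contributes (σ²)^(−n/2) exp(−SS/(2σ²)), so the posterior is Inverse-Gamma(α + n/2, β + SS/2) = Inverse-Gamma(5, 32.47).
The mode of Inverse-Gamma(a, b) is b/(a+1) = 32.47/6 ≈ 5.4117.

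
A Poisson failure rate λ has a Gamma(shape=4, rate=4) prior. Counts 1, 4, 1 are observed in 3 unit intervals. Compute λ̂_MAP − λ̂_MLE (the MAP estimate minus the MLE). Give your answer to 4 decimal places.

MAP − MLE = -0.7143

Σxᵢ = 6. Posterior is Gamma(10, 7); MAP = (10−1)/7 = 9/7 ≈ 1.28571.
MLE = x̄ = 6/3 ≈ 2.00000.
Difference = 9/7 − 6/3 = -5/7 ≈ -0.7143.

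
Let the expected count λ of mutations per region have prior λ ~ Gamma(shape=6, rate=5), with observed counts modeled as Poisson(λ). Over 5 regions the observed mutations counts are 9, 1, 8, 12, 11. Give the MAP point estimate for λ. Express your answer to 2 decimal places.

λ̂_MAP = 4.60

Σxᵢ = 9+1+8+12+11 = 41, with n = 5.
Posterior ∝ λ^5e^(−5λ) · λ^41e^(−5λ) = λ^46e^(−10λ), i.e. Gamma(shape=47, rate=10).
The mode of a Gamma(a, b) with a ≥ 1 (shape–rate) is (a−1)/b = 46/10 ≈ 4.60.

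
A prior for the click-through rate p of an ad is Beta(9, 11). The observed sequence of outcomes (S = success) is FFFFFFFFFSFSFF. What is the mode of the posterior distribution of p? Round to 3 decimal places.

p̂_MAP = 0.313

Prior: Beta(9, 11).
Data: 2 successes in 14 trials (from the sequence). The binomial likelihood contributes p^2(1−p)^12, so the posterior is Beta(9+2, 11+12) = Beta(11, 23).
For Beta(a, b) with a, b > 1 the mode is (a−1)/(a+b−2) = 10/32 ≈ 0.313.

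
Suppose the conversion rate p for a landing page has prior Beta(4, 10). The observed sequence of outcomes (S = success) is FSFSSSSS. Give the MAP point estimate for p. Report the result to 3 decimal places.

Prior: Beta(4, 10).
Data: 6 successes in 8 trials (from the sequence). The binomial likelihood contributes p^6(1−p)^2, so the posterior is Beta(4+6, 10+2) = Beta(10, 12).
For Beta(a, b) with a, b > 1 the mode is (a−1)/(a+b−2) = 9/20 ≈ 0.450.

p̂_MAP = 0.450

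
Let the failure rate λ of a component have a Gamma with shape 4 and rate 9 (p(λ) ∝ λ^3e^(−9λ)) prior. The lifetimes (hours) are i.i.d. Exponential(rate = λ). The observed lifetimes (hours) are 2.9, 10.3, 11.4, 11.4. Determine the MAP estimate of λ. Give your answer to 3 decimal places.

The Exponential(rate=λ) likelihood is ∝ λ^n e^(−λΣtᵢ). Here n = 4 and Σtᵢ = 2.9 + 10.3 + 11.4 + 11.4 = 36.
Posterior ∝ λ^3e^(−9λ) · λ^4e^(−36λ) = λ^7e^(−45λ), i.e. Gamma(8, 45).
Mode = (a−1)/b = 7/45 ≈ 0.156.

λ̂_MAP = 0.156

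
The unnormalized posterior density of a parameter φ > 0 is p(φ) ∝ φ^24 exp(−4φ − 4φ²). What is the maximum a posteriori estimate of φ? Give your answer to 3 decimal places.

ℓ'(φ) = 24/φ − 4 − 8φ. Setting this to zero and multiplying by φ: 8φ² + 4φ − 24 = 0.
φ = (−4 + √(4² + 4·8·24)) / (2·8) = (−4 + √784) / 16 = (−4 + 28)/16 = 3/2.
ℓ''(φ) = −24/φ² − 8 < 0, confirming a maximum.

φ̂_MAP = 1.500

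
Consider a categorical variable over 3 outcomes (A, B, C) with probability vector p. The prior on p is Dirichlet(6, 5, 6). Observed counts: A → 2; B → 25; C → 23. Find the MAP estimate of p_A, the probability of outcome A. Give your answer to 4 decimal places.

The posterior is Dirichlet(αᵢ + nᵢ) = Dirichlet(8, 30, 29).
For a Dirichlet(a₁,…,a_K) with all aᵢ > 1, the mode has j-th component (aⱼ − 1)/(Σaᵢ − K).
Here Σaᵢ = 67 and K = 3, so p_A = (8 − 1)/(67 − 3) = 7/64 ≈ 0.1094.

MAP estimate of p_A = 0.1094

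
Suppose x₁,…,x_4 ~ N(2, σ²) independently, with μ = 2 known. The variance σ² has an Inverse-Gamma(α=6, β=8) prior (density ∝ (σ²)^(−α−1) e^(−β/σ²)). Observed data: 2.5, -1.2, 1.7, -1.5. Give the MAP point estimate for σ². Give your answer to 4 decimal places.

Sum of squared deviations about the known mean: SS = (2.5−2)² + (-1.2−2)² + (1.7−2)² + (-1.5−2)² = 22.83.
The Normal likelihood contributes (σ²)^(−n/2) exp(−SS/(2σ²)), so the posterior is Inverse-Gamma(α + n/2, β + SS/2) = Inverse-Gamma(8, 19.415).
The mode of Inverse-Gamma(a, b) is b/(a+1) = 19.415/9 ≈ 2.1572.

σ̂²_MAP = 2.1572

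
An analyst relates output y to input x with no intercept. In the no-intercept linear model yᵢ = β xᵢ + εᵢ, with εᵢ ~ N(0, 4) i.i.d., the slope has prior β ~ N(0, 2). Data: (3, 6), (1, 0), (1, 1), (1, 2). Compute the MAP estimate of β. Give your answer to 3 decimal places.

log p(β | y) = −Σ(yᵢ − βxᵢ)²/(2·4) − β²/(2·2) + const.
Setting the derivative to zero: Σxᵢ(yᵢ − βxᵢ)/4 − β/2 = 0, so β = Σxᵢyᵢ / (Σxᵢ² + σ²/τ²).
Σxᵢyᵢ = 3·6 + 1·0 + 1·1 + 1·2 = 21; Σxᵢ² = 12; σ²/τ² = 2.
β̂_MAP = 21 / (12 + 2) = 21/14 ≈ 1.500.

β̂_MAP = 1.500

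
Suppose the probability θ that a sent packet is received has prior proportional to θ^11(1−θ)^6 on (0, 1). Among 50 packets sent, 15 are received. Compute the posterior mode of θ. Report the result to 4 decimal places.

θ̂_MAP = 0.3881

The prior density ∝ θ^11(1−θ)^6 is the kernel of Beta(12, 7).
Data: 15 successes in 50 trials. The binomial likelihood contributes θ^15(1−θ)^35, so the posterior is Beta(12+15, 7+35) = Beta(27, 42).
For Beta(a, b) with a, b > 1 the mode is (a−1)/(a+b−2) = 26/67 ≈ 0.3881.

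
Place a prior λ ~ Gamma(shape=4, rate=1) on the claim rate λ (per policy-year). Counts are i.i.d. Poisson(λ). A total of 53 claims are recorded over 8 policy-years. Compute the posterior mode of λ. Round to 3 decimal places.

λ̂_MAP = 6.222

Σxᵢ = 53, n = 8.
Posterior ∝ λ^3e^(−1λ) · λ^53e^(−8λ) = λ^56e^(−9λ), i.e. Gamma(shape=57, rate=9).
The mode of a Gamma(a, b) with a ≥ 1 (shape–rate) is (a−1)/b = 56/9 ≈ 6.222.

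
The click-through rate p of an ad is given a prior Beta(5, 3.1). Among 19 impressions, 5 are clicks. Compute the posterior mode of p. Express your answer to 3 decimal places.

p̂_MAP = 0.359

Prior: Beta(5, 3.1).
Data: 5 successes in 19 trials. The binomial likelihood contributes p^5(1−p)^14, so the posterior is Beta(5+5, 3.1+14) = Beta(10, 17.1).
For Beta(a, b) with a, b > 1 the mode is (a−1)/(a+b−2) = 9/25.1 ≈ 0.359.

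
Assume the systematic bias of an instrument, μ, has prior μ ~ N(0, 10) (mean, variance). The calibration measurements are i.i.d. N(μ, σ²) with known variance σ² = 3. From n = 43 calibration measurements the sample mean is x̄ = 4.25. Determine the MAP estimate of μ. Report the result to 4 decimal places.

μ̂_MAP = 4.2206

n = 43, x̄ = 4.25.
For a Normal prior and Normal likelihood with known variance, the posterior is Normal; its mode equals its mean, the precision-weighted average.
Prior precision 1/σ₀² = 1/10 = 0.1; data precision n/σ² = 43/3.
μ̂ = (0.1·0 + (43/3)·4.25) / (0.1 + 43/3) = (731/12)/(433/30) = 3655/866 ≈ 4.2206.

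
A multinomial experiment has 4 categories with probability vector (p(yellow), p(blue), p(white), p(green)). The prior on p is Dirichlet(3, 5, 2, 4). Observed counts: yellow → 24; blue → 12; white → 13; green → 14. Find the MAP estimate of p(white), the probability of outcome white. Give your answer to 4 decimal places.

MAP estimate of p(white) = 0.1918

The posterior is Dirichlet(αᵢ + nᵢ) = Dirichlet(27, 17, 15, 18).
For a Dirichlet(a₁,…,a_K) with all aᵢ > 1, the mode has j-th component (aⱼ − 1)/(Σaᵢ − K).
Here Σaᵢ = 77 and K = 4, so p(white) = (15 − 1)/(77 − 4) = 14/73 ≈ 0.1918.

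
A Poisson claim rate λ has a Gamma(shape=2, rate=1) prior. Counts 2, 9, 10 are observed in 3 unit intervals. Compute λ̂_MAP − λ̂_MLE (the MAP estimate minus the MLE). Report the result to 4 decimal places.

MAP − MLE = -1.5000

Σxᵢ = 21. Posterior is Gamma(23, 4); MAP = (23−1)/4 = 22/4 ≈ 5.50000.
MLE = x̄ = 21/3 ≈ 7.00000.
Difference = 22/4 − 21/3 = -3/2 ≈ -1.5000.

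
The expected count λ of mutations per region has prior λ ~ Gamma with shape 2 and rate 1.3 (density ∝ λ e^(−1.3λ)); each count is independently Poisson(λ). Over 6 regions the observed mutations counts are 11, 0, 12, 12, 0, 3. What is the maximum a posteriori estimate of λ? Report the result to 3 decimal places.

Σxᵢ = 11+0+12+12+0+3 = 38, with n = 6.
Posterior ∝ λe^(−1.3λ) · λ^38e^(−6λ) = λ^39e^(−7.3λ), i.e. Gamma(shape=40, rate=7.3).
The mode of a Gamma(a, b) with a ≥ 1 (shape–rate) is (a−1)/b = 39/7.3 ≈ 5.342.

λ̂_MAP = 5.342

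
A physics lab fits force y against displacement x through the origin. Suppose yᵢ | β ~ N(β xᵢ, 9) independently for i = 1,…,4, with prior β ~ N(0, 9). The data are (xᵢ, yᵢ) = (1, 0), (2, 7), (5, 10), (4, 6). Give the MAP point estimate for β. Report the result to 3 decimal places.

log p(β | y) = −Σ(yᵢ − βxᵢ)²/(2·9) − β²/(2·9) + const.
Setting the derivative to zero: Σxᵢ(yᵢ − βxᵢ)/9 − β/9 = 0, so β = Σxᵢyᵢ / (Σxᵢ² + σ²/τ²).
Σxᵢyᵢ = 1·0 + 2·7 + 5·10 + 4·6 = 88; Σxᵢ² = 46; σ²/τ² = 1.
β̂_MAP = 88 / (46 + 1) = 88/47 ≈ 1.872.

β̂_MAP = 1.872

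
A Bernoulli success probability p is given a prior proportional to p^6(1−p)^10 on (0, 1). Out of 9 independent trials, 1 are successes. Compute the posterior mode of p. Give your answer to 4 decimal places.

The prior density ∝ p^6(1−p)^10 is the kernel of Beta(7, 11).
Data: 1 success in 9 trials. The binomial likelihood contributes p(1−p)^8, so the posterior is Beta(7+1, 11+8) = Beta(8, 19).
For Beta(a, b) with a, b > 1 the mode is (a−1)/(a+b−2) = 7/25 ≈ 0.2800.

p̂_MAP = 0.2800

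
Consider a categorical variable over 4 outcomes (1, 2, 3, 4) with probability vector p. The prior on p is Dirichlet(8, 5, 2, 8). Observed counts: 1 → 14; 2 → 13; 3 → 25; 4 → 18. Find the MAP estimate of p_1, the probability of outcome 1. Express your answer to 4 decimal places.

The posterior is Dirichlet(αᵢ + nᵢ) = Dirichlet(22, 18, 27, 26).
For a Dirichlet(a₁,…,a_K) with all aᵢ > 1, the mode has j-th component (aⱼ − 1)/(Σaᵢ − K).
Here Σaᵢ = 93 and K = 4, so p_1 = (22 − 1)/(93 − 4) = 21/89 ≈ 0.2360.

MAP estimate: 0.2360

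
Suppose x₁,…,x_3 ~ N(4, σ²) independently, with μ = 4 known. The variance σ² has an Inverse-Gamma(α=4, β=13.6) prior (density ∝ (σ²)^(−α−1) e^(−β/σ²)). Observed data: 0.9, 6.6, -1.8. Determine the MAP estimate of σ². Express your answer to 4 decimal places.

σ̂²_MAP = 5.9392

Sum of squared deviations about the known mean: SS = (0.9−4)² + (6.6−4)² + (-1.8−4)² = 50.01.
The Normal likelihood contributes (σ²)^(−n/2) exp(−SS/(2σ²)), so the posterior is Inverse-Gamma(α + n/2, β + SS/2) = Inverse-Gamma(5.5, 38.605).
The mode of Inverse-Gamma(a, b) is b/(a+1) = 38.605/6.5 ≈ 5.9392.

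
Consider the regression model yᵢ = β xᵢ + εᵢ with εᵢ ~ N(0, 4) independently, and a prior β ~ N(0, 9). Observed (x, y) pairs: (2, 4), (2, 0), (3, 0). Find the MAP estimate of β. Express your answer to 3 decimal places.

log p(β | y) = −Σ(yᵢ − βxᵢ)²/(2·4) − β²/(2·9) + const.
Setting the derivative to zero: Σxᵢ(yᵢ − βxᵢ)/4 − β/9 = 0, so β = Σxᵢyᵢ / (Σxᵢ² + σ²/τ²).
Σxᵢyᵢ = 2·4 + 2·0 + 3·0 = 8; Σxᵢ² = 17; σ²/τ² = 4/9.
β̂_MAP = 8 / (17 + 4/9) = 8/(157/9) = 72/157 ≈ 0.459.

β̂_MAP = 0.459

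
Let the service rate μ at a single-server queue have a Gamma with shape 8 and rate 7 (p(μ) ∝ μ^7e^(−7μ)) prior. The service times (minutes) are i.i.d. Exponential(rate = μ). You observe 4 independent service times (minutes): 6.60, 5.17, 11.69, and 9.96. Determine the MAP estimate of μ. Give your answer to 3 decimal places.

The Exponential(rate=μ) likelihood is ∝ μ^n e^(−μΣtᵢ). Here n = 4 and Σtᵢ = 6.60 + 5.17 + 11.69 + 9.96 = 33.42.
Posterior ∝ μ^7e^(−7μ) · μ^4e^(−33.42μ) = μ^11e^(−40.42μ), i.e. Gamma(12, 40.42).
Mode = (a−1)/b = 11/40.42 ≈ 0.272.

μ̂_MAP = 0.272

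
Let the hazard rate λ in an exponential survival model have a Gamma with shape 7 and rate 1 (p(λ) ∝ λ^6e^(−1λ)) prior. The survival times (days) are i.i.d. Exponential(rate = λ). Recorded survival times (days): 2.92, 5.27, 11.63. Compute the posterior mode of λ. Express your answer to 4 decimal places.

The Exponential(rate=λ) likelihood is ∝ λ^n e^(−λΣtᵢ). Here n = 3 and Σtᵢ = 2.92 + 5.27 + 11.63 = 19.82.
Posterior ∝ λ^6e^(−1λ) · λ^3e^(−19.82λ) = λ^9e^(−20.82λ), i.e. Gamma(10, 20.82).
Mode = (a−1)/b = 9/20.82 ≈ 0.4323.

λ̂_MAP = 0.4323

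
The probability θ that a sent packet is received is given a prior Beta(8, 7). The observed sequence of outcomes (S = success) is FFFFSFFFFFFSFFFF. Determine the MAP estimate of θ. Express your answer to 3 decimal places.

θ̂_MAP = 0.310

Prior: Beta(8, 7).
Data: 2 successes in 16 trials (from the sequence). The binomial likelihood contributes θ^2(1−θ)^14, so the posterior is Beta(8+2, 7+14) = Beta(10, 21).
For Beta(a, b) with a, b > 1 the mode is (a−1)/(a+b−2) = 9/29 ≈ 0.310.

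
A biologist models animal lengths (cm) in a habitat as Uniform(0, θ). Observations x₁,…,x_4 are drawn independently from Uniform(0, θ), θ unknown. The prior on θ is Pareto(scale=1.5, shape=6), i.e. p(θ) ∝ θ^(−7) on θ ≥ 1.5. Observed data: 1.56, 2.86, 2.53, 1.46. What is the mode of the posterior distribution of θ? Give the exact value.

θ̂_MAP = 2.86

The Uniform(0, θ) likelihood is θ^(−n) for θ ≥ max(xᵢ), zero otherwise. Here max(xᵢ) = 2.86.
Posterior ∝ θ^(−7) · θ^(−4) = θ^(−11) on θ ≥ max(1.5, 2.86) = 2.86.
This density is strictly decreasing in θ, so the posterior mode lies at the lower boundary of the support.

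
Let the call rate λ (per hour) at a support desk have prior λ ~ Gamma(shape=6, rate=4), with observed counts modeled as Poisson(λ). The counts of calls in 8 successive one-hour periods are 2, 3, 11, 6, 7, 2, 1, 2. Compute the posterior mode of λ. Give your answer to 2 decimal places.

λ̂_MAP = 3.25

Σxᵢ = 2+3+11+6+7+2+1+2 = 34, with n = 8.
Posterior ∝ λ^5e^(−4λ) · λ^34e^(−8λ) = λ^39e^(−12λ), i.e. Gamma(shape=40, rate=12).
The mode of a Gamma(a, b) with a ≥ 1 (shape–rate) is (a−1)/b = 39/12 ≈ 3.25.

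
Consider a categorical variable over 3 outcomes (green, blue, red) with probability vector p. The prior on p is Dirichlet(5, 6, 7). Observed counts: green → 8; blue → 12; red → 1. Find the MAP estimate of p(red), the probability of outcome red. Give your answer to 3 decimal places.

MAP estimate of p(red) = 0.194

The posterior is Dirichlet(αᵢ + nᵢ) = Dirichlet(13, 18, 8).
For a Dirichlet(a₁,…,a_K) with all aᵢ > 1, the mode has j-th component (aⱼ − 1)/(Σaᵢ − K).
Here Σaᵢ = 39 and K = 3, so p(red) = (8 − 1)/(39 − 3) = 7/36 ≈ 0.194.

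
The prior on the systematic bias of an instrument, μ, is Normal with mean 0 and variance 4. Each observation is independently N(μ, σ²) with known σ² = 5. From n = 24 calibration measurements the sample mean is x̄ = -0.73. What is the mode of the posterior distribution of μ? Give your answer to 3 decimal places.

n = 24, x̄ = -0.73.
For a Normal prior and Normal likelihood with known variance, the posterior is Normal; its mode equals its mean, the precision-weighted average.
Prior precision 1/σ₀² = 1/4 = 0.25; data precision n/σ² = 24/5 = 4.8.
μ̂ = (0.25·0 + 4.8·(-0.73)) / (0.25 + 4.8) = (-3.504)/5.05 = -1752/2525 ≈ -0.694.

μ̂_MAP = -0.694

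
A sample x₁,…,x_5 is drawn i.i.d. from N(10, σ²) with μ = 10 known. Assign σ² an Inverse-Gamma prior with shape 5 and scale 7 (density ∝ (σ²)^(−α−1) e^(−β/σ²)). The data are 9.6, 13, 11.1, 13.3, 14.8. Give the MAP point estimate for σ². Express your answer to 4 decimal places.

σ̂²_MAP = 3.4294

Sum of squared deviations about the known mean: SS = (9.6−10)² + (13−10)² + (11.1−10)² + (13.3−10)² + (14.8−10)² = 44.3.
The Normal likelihood contributes (σ²)^(−n/2) exp(−SS/(2σ²)), so the posterior is Inverse-Gamma(α + n/2, β + SS/2) = Inverse-Gamma(7.5, 29.15).
The mode of Inverse-Gamma(a, b) is b/(a+1) = 29.15/8.5 ≈ 3.4294.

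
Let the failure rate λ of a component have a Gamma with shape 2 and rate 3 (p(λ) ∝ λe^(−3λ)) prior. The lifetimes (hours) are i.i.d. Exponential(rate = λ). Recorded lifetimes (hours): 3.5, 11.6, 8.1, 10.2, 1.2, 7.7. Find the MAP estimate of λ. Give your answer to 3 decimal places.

The Exponential(rate=λ) likelihood is ∝ λ^n e^(−λΣtᵢ). Here n = 6 and Σtᵢ = 3.5 + 11.6 + 8.1 + 10.2 + 1.2 + 7.7 = 42.3.
Posterior ∝ λe^(−3λ) · λ^6e^(−42.3λ) = λ^7e^(−45.3λ), i.e. Gamma(8, 45.3).
Mode = (a−1)/b = 7/45.3 ≈ 0.155.

λ̂_MAP = 0.155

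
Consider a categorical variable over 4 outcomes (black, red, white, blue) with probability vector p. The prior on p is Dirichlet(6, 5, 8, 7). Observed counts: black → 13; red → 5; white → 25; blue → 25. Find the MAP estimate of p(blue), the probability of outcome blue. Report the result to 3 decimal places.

The posterior is Dirichlet(αᵢ + nᵢ) = Dirichlet(19, 10, 33, 32).
For a Dirichlet(a₁,…,a_K) with all aᵢ > 1, the mode has j-th component (aⱼ − 1)/(Σaᵢ − K).
Here Σaᵢ = 94 and K = 4, so p(blue) = (32 − 1)/(94 − 4) = 31/90 ≈ 0.344.

MAP estimate of p(blue) = 0.344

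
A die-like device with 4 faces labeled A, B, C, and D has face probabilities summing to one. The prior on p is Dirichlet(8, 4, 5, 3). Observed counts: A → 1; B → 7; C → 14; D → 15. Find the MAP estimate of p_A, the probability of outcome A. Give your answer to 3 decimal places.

The posterior is Dirichlet(αᵢ + nᵢ) = Dirichlet(9, 11, 19, 18).
For a Dirichlet(a₁,…,a_K) with all aᵢ > 1, the mode has j-th component (aⱼ − 1)/(Σaᵢ − K).
Here Σaᵢ = 57 and K = 4, so p_A = (9 − 1)/(57 − 4) = 8/53 ≈ 0.151.

MAP estimate of p_A = 0.151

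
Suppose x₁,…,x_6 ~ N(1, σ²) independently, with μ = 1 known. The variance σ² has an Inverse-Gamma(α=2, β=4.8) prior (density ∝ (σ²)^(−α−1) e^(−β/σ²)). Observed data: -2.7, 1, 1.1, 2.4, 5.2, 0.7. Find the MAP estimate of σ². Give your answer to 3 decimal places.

σ̂²_MAP = 3.583

Sum of squared deviations about the known mean: SS = (-2.7−1)² + (1−1)² + (1.1−1)² + (2.4−1)² + (5.2−1)² + (0.7−1)² = 33.39.
The Normal likelihood contributes (σ²)^(−n/2) exp(−SS/(2σ²)), so the posterior is Inverse-Gamma(α + n/2, β + SS/2) = Inverse-Gamma(5, 21.495).
The mode of Inverse-Gamma(a, b) is b/(a+1) = 21.495/6 ≈ 3.583.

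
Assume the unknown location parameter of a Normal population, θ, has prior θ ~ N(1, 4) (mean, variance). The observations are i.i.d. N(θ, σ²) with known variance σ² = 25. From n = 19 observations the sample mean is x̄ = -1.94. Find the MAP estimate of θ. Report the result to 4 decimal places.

θ̂_MAP = -1.2123

n = 19, x̄ = -1.94.
For a Normal prior and Normal likelihood with known variance, the posterior is Normal; its mode equals its mean, the precision-weighted average.
Prior precision 1/σ₀² = 1/4 = 0.25; data precision n/σ² = 19/25 = 0.76.
θ̂ = (0.25·1 + 0.76·(-1.94)) / (0.25 + 0.76) = (-1.2244)/1.01 = -3061/2525 ≈ -1.2123.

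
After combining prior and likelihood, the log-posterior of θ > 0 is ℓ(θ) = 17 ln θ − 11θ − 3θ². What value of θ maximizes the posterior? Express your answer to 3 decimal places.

θ̂_MAP = 1.000

ℓ'(θ) = 17/θ − 11 − 6θ. Setting this to zero and multiplying by θ: 6θ² + 11θ − 17 = 0.
θ = (−11 + √(11² + 4·6·17)) / (2·6) = (−11 + √529) / 12 = (−11 + 23)/12 = 1.
ℓ''(θ) = −17/θ² − 6 < 0, confirming a maximum.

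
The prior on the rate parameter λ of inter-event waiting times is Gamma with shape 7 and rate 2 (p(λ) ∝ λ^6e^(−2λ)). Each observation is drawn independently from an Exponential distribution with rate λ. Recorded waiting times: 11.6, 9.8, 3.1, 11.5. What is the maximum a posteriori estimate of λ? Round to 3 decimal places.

λ̂_MAP = 0.263

The Exponential(rate=λ) likelihood is ∝ λ^n e^(−λΣtᵢ). Here n = 4 and Σtᵢ = 11.6 + 9.8 + 3.1 + 11.5 = 36.
Posterior ∝ λ^6e^(−2λ) · λ^4e^(−36λ) = λ^10e^(−38λ), i.e. Gamma(11, 38).
Mode = (a−1)/b = 10/38 ≈ 0.263.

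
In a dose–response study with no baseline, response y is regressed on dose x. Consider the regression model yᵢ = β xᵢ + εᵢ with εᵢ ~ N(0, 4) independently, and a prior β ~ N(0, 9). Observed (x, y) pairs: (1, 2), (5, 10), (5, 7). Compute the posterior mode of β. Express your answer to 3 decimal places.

β̂_MAP = 1.691

log p(β | y) = −Σ(yᵢ − βxᵢ)²/(2·4) − β²/(2·9) + const.
Setting the derivative to zero: Σxᵢ(yᵢ − βxᵢ)/4 − β/9 = 0, so β = Σxᵢyᵢ / (Σxᵢ² + σ²/τ²).
Σxᵢyᵢ = 1·2 + 5·10 + 5·7 = 87; Σxᵢ² = 51; σ²/τ² = 4/9.
β̂_MAP = 87 / (51 + 4/9) = 87/(463/9) = 783/463 ≈ 1.691.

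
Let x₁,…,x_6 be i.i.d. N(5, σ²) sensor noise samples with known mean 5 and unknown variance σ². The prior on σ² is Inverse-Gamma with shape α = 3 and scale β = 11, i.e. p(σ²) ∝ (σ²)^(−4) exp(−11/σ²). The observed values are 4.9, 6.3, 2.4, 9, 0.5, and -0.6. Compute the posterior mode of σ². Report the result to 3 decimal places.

σ̂²_MAP = 7.005

Sum of squared deviations about the known mean: SS = (4.9−5)² + (6.3−5)² + (2.4−5)² + (9−5)² + (0.5−5)² + (-0.6−5)² = 76.07.
The Normal likelihood contributes (σ²)^(−n/2) exp(−SS/(2σ²)), so the posterior is Inverse-Gamma(α + n/2, β + SS/2) = Inverse-Gamma(6, 49.035).
The mode of Inverse-Gamma(a, b) is b/(a+1) = 49.035/7 ≈ 7.005.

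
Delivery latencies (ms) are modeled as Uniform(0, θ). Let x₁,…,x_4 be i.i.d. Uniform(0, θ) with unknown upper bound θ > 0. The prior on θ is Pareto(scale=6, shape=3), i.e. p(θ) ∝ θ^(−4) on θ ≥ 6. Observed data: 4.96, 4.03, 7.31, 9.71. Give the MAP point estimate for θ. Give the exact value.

The Uniform(0, θ) likelihood is θ^(−n) for θ ≥ max(xᵢ), zero otherwise. Here max(xᵢ) = 9.71.
Posterior ∝ θ^(−4) · θ^(−4) = θ^(−8) on θ ≥ max(6, 9.71) = 9.71.
This density is strictly decreasing in θ, so the posterior mode lies at the lower boundary of the support.

θ̂_MAP = 9.71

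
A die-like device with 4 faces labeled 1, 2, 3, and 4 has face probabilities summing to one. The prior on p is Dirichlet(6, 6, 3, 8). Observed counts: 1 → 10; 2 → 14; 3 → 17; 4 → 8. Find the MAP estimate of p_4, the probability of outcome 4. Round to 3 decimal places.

The posterior is Dirichlet(αᵢ + nᵢ) = Dirichlet(16, 20, 20, 16).
For a Dirichlet(a₁,…,a_K) with all aᵢ > 1, the mode has j-th component (aⱼ − 1)/(Σaᵢ − K).
Here Σaᵢ = 72 and K = 4, so p_4 = (16 − 1)/(72 − 4) = 15/68 ≈ 0.221.

MAP estimate: 0.221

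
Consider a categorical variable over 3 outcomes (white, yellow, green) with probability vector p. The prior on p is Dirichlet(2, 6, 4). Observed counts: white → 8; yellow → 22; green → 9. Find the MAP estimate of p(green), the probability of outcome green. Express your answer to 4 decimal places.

The posterior is Dirichlet(αᵢ + nᵢ) = Dirichlet(10, 28, 13).
For a Dirichlet(a₁,…,a_K) with all aᵢ > 1, the mode has j-th component (aⱼ − 1)/(Σaᵢ − K).
Here Σaᵢ = 51 and K = 3, so p(green) = (13 − 1)/(51 − 3) = 12/48 ≈ 0.2500.

MAP estimate of p(green) = 0.2500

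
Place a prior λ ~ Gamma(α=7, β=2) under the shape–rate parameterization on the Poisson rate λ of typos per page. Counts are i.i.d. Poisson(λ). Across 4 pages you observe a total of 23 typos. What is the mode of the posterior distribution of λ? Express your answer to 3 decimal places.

Σxᵢ = 23, n = 4.
Posterior ∝ λ^6e^(−2λ) · λ^23e^(−4λ) = λ^29e^(−6λ), i.e. Gamma(shape=30, rate=6).
The mode of a Gamma(a, b) with a ≥ 1 (shape–rate) is (a−1)/b = 29/6 ≈ 4.833.

λ̂_MAP = 4.833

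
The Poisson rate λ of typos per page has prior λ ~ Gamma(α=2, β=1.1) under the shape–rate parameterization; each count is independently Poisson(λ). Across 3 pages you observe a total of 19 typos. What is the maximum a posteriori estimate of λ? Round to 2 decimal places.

λ̂_MAP = 4.88

Σxᵢ = 19, n = 3.
Posterior ∝ λe^(−1.1λ) · λ^19e^(−3λ) = λ^20e^(−4.1λ), i.e. Gamma(shape=21, rate=4.1).
The mode of a Gamma(a, b) with a ≥ 1 (shape–rate) is (a−1)/b = 20/4.1 ≈ 4.88.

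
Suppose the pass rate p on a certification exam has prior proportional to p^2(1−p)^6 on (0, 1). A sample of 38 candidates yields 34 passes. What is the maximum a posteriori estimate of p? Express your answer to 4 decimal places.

The prior density ∝ p^2(1−p)^6 is the kernel of Beta(3, 7).
Data: 34 successes in 38 trials. The binomial likelihood contributes p^34(1−p)^4, so the posterior is Beta(3+34, 7+4) = Beta(37, 11).
For Beta(a, b) with a, b > 1 the mode is (a−1)/(a+b−2) = 36/46 ≈ 0.7826.

p̂_MAP = 0.7826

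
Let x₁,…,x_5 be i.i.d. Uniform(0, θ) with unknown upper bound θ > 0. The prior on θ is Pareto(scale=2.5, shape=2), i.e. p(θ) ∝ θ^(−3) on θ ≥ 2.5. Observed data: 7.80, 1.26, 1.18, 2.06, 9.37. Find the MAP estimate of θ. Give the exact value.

θ̂_MAP = 9.37

The Uniform(0, θ) likelihood is θ^(−n) for θ ≥ max(xᵢ), zero otherwise. Here max(xᵢ) = 9.37.
Posterior ∝ θ^(−3) · θ^(−5) = θ^(−8) on θ ≥ max(2.5, 9.37) = 9.37.
This density is strictly decreasing in θ, so the posterior mode lies at the lower boundary of the support.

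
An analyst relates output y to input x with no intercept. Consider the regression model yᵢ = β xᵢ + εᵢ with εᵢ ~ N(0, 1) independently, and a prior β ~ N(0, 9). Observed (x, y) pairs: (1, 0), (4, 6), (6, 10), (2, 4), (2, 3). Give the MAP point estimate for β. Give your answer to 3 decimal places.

β̂_MAP = 1.604

log p(β | y) = −Σ(yᵢ − βxᵢ)²/(2·1) − β²/(2·9) + const.
Setting the derivative to zero: Σxᵢ(yᵢ − βxᵢ)/1 − β/9 = 0, so β = Σxᵢyᵢ / (Σxᵢ² + σ²/τ²).
Σxᵢyᵢ = 1·0 + 4·6 + 6·10 + 2·4 + 2·3 = 98; Σxᵢ² = 61; σ²/τ² = 1/9.
β̂_MAP = 98 / (61 + 1/9) = 98/(550/9) = 441/275 ≈ 1.604.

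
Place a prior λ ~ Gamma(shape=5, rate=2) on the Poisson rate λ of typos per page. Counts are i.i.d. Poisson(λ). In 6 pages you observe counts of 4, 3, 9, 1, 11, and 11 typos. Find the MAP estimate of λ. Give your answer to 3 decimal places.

Σxᵢ = 4+3+9+1+11+11 = 39, with n = 6.
Posterior ∝ λ^4e^(−2λ) · λ^39e^(−6λ) = λ^43e^(−8λ), i.e. Gamma(shape=44, rate=8).
The mode of a Gamma(a, b) with a ≥ 1 (shape–rate) is (a−1)/b = 43/8 ≈ 5.375.

λ̂_MAP = 5.375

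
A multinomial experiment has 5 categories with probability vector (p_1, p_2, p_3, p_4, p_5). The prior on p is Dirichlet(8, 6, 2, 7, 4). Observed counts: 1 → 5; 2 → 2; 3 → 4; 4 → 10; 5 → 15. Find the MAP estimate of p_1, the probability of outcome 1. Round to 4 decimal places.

The posterior is Dirichlet(αᵢ + nᵢ) = Dirichlet(13, 8, 6, 17, 19).
For a Dirichlet(a₁,…,a_K) with all aᵢ > 1, the mode has j-th component (aⱼ − 1)/(Σaᵢ − K).
Here Σaᵢ = 63 and K = 5, so p_1 = (13 − 1)/(63 − 5) = 12/58 ≈ 0.2069.

MAP estimate: 0.2069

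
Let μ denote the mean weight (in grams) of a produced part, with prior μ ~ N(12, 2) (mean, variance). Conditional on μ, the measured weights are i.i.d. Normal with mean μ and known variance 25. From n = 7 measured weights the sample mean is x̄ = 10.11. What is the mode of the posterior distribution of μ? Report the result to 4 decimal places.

μ̂_MAP = 11.3215

n = 7, x̄ = 10.11.
For a Normal prior and Normal likelihood with known variance, the posterior is Normal; its mode equals its mean, the precision-weighted average.
Prior precision 1/σ₀² = 1/2 = 0.5; data precision n/σ² = 7/25 = 0.28.
μ̂ = (0.5·12 + 0.28·10.11) / (0.5 + 0.28) = 8.8308/0.78 = 7359/650 ≈ 11.3215.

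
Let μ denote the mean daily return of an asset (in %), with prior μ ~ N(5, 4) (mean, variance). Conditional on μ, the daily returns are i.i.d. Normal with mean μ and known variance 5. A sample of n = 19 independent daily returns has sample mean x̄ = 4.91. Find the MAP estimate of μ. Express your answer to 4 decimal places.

μ̂_MAP = 4.9156

n = 19, x̄ = 4.91.
For a Normal prior and Normal likelihood with known variance, the posterior is Normal; its mode equals its mean, the precision-weighted average.
Prior precision 1/σ₀² = 1/4 = 0.25; data precision n/σ² = 19/5 = 3.8.
μ̂ = (0.25·5 + 3.8·4.91) / (0.25 + 3.8) = 19.908/4.05 = 1106/225 ≈ 4.9156.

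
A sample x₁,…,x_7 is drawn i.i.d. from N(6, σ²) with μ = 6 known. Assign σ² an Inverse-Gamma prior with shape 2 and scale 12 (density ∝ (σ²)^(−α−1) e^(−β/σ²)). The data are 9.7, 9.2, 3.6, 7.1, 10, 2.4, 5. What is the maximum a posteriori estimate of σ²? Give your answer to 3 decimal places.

σ̂²_MAP = 6.528

Sum of squared deviations about the known mean: SS = (9.7−6)² + (9.2−6)² + (3.6−6)² + (7.1−6)² + (10−6)² + (2.4−6)² + (5−6)² = 60.86.
The Normal likelihood contributes (σ²)^(−n/2) exp(−SS/(2σ²)), so the posterior is Inverse-Gamma(α + n/2, β + SS/2) = Inverse-Gamma(5.5, 42.43).
The mode of Inverse-Gamma(a, b) is b/(a+1) = 42.43/6.5 ≈ 6.528.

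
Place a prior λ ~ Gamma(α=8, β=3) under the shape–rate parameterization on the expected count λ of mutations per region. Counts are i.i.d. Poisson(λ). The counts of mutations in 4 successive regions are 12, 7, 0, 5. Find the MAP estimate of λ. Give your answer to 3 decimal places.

Σxᵢ = 12+7+0+5 = 24, with n = 4.
Posterior ∝ λ^7e^(−3λ) · λ^24e^(−4λ) = λ^31e^(−7λ), i.e. Gamma(shape=32, rate=7).
The mode of a Gamma(a, b) with a ≥ 1 (shape–rate) is (a−1)/b = 31/7 ≈ 4.429.

λ̂_MAP = 4.429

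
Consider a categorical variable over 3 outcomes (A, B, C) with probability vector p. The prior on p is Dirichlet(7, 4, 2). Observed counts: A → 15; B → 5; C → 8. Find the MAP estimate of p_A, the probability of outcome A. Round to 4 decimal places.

MAP estimate of p_A = 0.5526

The posterior is Dirichlet(αᵢ + nᵢ) = Dirichlet(22, 9, 10).
For a Dirichlet(a₁,…,a_K) with all aᵢ > 1, the mode has j-th component (aⱼ − 1)/(Σaᵢ − K).
Here Σaᵢ = 41 and K = 3, so p_A = (22 − 1)/(41 − 3) = 21/38 ≈ 0.5526.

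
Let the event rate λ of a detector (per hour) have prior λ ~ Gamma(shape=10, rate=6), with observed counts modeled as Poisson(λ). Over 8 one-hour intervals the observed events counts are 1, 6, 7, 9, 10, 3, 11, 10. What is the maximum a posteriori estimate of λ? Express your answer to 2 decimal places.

Σxᵢ = 1+6+7+9+10+3+11+10 = 57, with n = 8.
Posterior ∝ λ^9e^(−6λ) · λ^57e^(−8λ) = λ^66e^(−14λ), i.e. Gamma(shape=67, rate=14).
The mode of a Gamma(a, b) with a ≥ 1 (shape–rate) is (a−1)/b = 66/14 ≈ 4.71.

λ̂_MAP = 4.71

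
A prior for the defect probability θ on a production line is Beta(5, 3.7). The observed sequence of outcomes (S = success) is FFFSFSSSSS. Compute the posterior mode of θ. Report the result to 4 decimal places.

θ̂_MAP = 0.5988

Prior: Beta(5, 3.7).
Data: 6 successes in 10 trials (from the sequence). The binomial likelihood contributes θ^6(1−θ)^4, so the posterior is Beta(5+6, 3.7+4) = Beta(11, 7.7).
For Beta(a, b) with a, b > 1 the mode is (a−1)/(a+b−2) = 10/16.7 ≈ 0.5988.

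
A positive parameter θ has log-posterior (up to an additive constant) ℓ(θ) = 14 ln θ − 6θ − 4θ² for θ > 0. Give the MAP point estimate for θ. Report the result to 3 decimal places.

θ̂_MAP = 1.000

ℓ'(θ) = 14/θ − 6 − 8θ. Setting this to zero and multiplying by θ: 8θ² + 6θ − 14 = 0.
θ = (−6 + √(6² + 4·8·14)) / (2·8) = (−6 + √484) / 16 = (−6 + 22)/16 = 1.
ℓ''(θ) = −14/θ² − 8 < 0, confirming a maximum.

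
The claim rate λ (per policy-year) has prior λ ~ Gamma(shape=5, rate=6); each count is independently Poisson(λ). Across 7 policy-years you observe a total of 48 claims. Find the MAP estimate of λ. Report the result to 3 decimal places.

Σxᵢ = 48, n = 7.
Posterior ∝ λ^4e^(−6λ) · λ^48e^(−7λ) = λ^52e^(−13λ), i.e. Gamma(shape=53, rate=13).
The mode of a Gamma(a, b) with a ≥ 1 (shape–rate) is (a−1)/b = 52/13 ≈ 4.000.

λ̂_MAP = 4.000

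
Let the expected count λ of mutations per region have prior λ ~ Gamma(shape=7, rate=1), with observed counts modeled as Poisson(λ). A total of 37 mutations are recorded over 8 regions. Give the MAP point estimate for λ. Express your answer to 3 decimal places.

λ̂_MAP = 4.778

Σxᵢ = 37, n = 8.
Posterior ∝ λ^6e^(−1λ) · λ^37e^(−8λ) = λ^43e^(−9λ), i.e. Gamma(shape=44, rate=9).
The mode of a Gamma(a, b) with a ≥ 1 (shape–rate) is (a−1)/b = 43/9 ≈ 4.778.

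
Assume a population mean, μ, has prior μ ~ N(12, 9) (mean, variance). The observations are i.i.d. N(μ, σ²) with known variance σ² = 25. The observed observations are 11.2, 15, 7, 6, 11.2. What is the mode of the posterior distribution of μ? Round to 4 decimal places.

μ̂_MAP = 10.7657

n = 5; x̄ = (11.2 + 15 + 7 + 6 + 11.2)/5 = 50.4/5 = 10.08.
For a Normal prior and Normal likelihood with known variance, the posterior is Normal; its mode equals its mean, the precision-weighted average.
Prior precision 1/σ₀² = 1/9; data precision n/σ² = 5/25 = 0.2.
μ̂ = ((1/9)·12 + 0.2·10.08) / (1/9 + 0.2) = (1256/375)/(14/45) = 1884/175 ≈ 10.7657.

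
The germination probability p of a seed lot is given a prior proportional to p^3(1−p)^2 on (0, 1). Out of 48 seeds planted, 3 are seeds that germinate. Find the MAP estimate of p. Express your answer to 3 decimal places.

The prior density ∝ p^3(1−p)^2 is the kernel of Beta(4, 3).
Data: 3 successes in 48 trials. The binomial likelihood contributes p^3(1−p)^45, so the posterior is Beta(4+3, 3+45) = Beta(7, 48).
For Beta(a, b) with a, b > 1 the mode is (a−1)/(a+b−2) = 6/53 ≈ 0.113.

p̂_MAP = 0.113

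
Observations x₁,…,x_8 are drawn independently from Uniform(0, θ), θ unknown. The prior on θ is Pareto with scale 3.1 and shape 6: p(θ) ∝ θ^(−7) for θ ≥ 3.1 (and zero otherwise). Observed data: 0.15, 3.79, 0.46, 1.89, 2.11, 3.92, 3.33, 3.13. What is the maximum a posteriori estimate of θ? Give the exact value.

θ̂_MAP = 3.92

The Uniform(0, θ) likelihood is θ^(−n) for θ ≥ max(xᵢ), zero otherwise. Here max(xᵢ) = 3.92.
Posterior ∝ θ^(−7) · θ^(−8) = θ^(−15) on θ ≥ max(3.1, 3.92) = 3.92.
This density is strictly decreasing in θ, so the posterior mode lies at the lower boundary of the support.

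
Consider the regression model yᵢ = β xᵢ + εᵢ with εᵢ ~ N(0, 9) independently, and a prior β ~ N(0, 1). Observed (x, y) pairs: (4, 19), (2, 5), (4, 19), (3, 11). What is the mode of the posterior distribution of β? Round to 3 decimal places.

log p(β | y) = −Σ(yᵢ − βxᵢ)²/(2·9) − β²/(2·1) + const.
Setting the derivative to zero: Σxᵢ(yᵢ − βxᵢ)/9 − β/1 = 0, so β = Σxᵢyᵢ / (Σxᵢ² + σ²/τ²).
Σxᵢyᵢ = 4·19 + 2·5 + 4·19 + 3·11 = 195; Σxᵢ² = 45; σ²/τ² = 9.
β̂_MAP = 195 / (45 + 9) = 195/54 ≈ 3.611.

β̂_MAP = 3.611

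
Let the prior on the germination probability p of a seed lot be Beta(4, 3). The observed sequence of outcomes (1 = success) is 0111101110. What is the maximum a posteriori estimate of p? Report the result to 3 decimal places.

Prior: Beta(4, 3).
Data: 7 successes in 10 trials (from the sequence). The binomial likelihood contributes p^7(1−p)^3, so the posterior is Beta(4+7, 3+3) = Beta(11, 6).
For Beta(a, b) with a, b > 1 the mode is (a−1)/(a+b−2) = 10/15 ≈ 0.667.

p̂_MAP = 0.667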